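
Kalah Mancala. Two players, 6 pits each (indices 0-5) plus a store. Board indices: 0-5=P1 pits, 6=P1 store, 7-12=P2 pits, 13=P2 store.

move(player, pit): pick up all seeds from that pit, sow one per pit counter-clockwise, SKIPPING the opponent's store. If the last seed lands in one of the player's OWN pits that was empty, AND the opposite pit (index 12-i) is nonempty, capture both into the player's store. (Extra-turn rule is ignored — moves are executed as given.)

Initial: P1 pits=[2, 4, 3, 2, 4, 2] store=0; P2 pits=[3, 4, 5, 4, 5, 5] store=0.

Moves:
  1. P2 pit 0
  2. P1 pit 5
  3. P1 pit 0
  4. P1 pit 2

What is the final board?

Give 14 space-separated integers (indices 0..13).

Answer: 0 5 0 3 5 1 2 1 5 6 5 5 5 0

Derivation:
Move 1: P2 pit0 -> P1=[2,4,3,2,4,2](0) P2=[0,5,6,5,5,5](0)
Move 2: P1 pit5 -> P1=[2,4,3,2,4,0](1) P2=[1,5,6,5,5,5](0)
Move 3: P1 pit0 -> P1=[0,5,4,2,4,0](1) P2=[1,5,6,5,5,5](0)
Move 4: P1 pit2 -> P1=[0,5,0,3,5,1](2) P2=[1,5,6,5,5,5](0)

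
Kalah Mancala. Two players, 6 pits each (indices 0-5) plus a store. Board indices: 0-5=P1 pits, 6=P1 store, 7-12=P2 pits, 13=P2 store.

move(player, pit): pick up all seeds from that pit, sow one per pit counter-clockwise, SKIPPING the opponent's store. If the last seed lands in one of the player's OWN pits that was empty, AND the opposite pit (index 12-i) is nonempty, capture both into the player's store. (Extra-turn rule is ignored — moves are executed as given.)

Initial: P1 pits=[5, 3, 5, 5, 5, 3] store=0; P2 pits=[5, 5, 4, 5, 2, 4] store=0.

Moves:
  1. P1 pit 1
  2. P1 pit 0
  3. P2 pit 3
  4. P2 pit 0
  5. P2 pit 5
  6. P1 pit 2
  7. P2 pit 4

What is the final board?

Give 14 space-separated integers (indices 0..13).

Answer: 3 4 0 9 9 5 1 1 7 6 2 0 1 3

Derivation:
Move 1: P1 pit1 -> P1=[5,0,6,6,6,3](0) P2=[5,5,4,5,2,4](0)
Move 2: P1 pit0 -> P1=[0,1,7,7,7,4](0) P2=[5,5,4,5,2,4](0)
Move 3: P2 pit3 -> P1=[1,2,7,7,7,4](0) P2=[5,5,4,0,3,5](1)
Move 4: P2 pit0 -> P1=[1,2,7,7,7,4](0) P2=[0,6,5,1,4,6](1)
Move 5: P2 pit5 -> P1=[2,3,8,8,8,4](0) P2=[0,6,5,1,4,0](2)
Move 6: P1 pit2 -> P1=[2,3,0,9,9,5](1) P2=[1,7,6,2,4,0](2)
Move 7: P2 pit4 -> P1=[3,4,0,9,9,5](1) P2=[1,7,6,2,0,1](3)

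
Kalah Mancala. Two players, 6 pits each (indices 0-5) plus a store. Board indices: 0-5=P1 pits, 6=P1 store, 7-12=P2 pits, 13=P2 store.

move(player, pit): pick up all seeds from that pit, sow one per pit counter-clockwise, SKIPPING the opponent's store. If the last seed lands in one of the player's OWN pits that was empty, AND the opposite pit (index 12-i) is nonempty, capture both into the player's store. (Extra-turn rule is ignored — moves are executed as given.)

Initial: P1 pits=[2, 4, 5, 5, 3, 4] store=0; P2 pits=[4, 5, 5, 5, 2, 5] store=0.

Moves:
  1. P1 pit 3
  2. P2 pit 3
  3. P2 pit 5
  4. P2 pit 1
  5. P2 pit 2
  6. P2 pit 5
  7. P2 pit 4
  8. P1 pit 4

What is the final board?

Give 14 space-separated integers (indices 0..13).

Move 1: P1 pit3 -> P1=[2,4,5,0,4,5](1) P2=[5,6,5,5,2,5](0)
Move 2: P2 pit3 -> P1=[3,5,5,0,4,5](1) P2=[5,6,5,0,3,6](1)
Move 3: P2 pit5 -> P1=[4,6,6,1,5,5](1) P2=[5,6,5,0,3,0](2)
Move 4: P2 pit1 -> P1=[5,6,6,1,5,5](1) P2=[5,0,6,1,4,1](3)
Move 5: P2 pit2 -> P1=[6,7,6,1,5,5](1) P2=[5,0,0,2,5,2](4)
Move 6: P2 pit5 -> P1=[7,7,6,1,5,5](1) P2=[5,0,0,2,5,0](5)
Move 7: P2 pit4 -> P1=[8,8,7,1,5,5](1) P2=[5,0,0,2,0,1](6)
Move 8: P1 pit4 -> P1=[8,8,7,1,0,6](2) P2=[6,1,1,2,0,1](6)

Answer: 8 8 7 1 0 6 2 6 1 1 2 0 1 6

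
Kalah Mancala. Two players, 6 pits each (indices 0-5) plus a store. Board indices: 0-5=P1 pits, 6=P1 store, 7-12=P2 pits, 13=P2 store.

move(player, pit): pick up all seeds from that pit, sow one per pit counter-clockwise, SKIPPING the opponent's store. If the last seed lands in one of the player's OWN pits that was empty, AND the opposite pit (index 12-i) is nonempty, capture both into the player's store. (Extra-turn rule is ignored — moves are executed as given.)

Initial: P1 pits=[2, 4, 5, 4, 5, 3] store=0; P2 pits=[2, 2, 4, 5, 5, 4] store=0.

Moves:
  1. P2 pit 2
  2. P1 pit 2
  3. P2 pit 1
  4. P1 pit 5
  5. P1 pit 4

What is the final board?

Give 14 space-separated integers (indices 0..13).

Move 1: P2 pit2 -> P1=[2,4,5,4,5,3](0) P2=[2,2,0,6,6,5](1)
Move 2: P1 pit2 -> P1=[2,4,0,5,6,4](1) P2=[3,2,0,6,6,5](1)
Move 3: P2 pit1 -> P1=[2,4,0,5,6,4](1) P2=[3,0,1,7,6,5](1)
Move 4: P1 pit5 -> P1=[2,4,0,5,6,0](2) P2=[4,1,2,7,6,5](1)
Move 5: P1 pit4 -> P1=[2,4,0,5,0,1](3) P2=[5,2,3,8,6,5](1)

Answer: 2 4 0 5 0 1 3 5 2 3 8 6 5 1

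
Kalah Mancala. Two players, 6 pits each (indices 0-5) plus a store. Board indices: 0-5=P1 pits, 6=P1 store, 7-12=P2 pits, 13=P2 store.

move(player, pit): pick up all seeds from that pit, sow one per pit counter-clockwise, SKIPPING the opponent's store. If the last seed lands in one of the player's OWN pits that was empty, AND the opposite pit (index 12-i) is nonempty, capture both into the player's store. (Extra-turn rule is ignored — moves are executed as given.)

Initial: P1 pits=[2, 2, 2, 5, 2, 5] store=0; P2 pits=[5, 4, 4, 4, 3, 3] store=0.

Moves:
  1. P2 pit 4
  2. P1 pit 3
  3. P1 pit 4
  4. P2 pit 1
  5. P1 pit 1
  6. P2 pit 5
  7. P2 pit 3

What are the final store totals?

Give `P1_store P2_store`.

Answer: 8 4

Derivation:
Move 1: P2 pit4 -> P1=[3,2,2,5,2,5](0) P2=[5,4,4,4,0,4](1)
Move 2: P1 pit3 -> P1=[3,2,2,0,3,6](1) P2=[6,5,4,4,0,4](1)
Move 3: P1 pit4 -> P1=[3,2,2,0,0,7](2) P2=[7,5,4,4,0,4](1)
Move 4: P2 pit1 -> P1=[3,2,2,0,0,7](2) P2=[7,0,5,5,1,5](2)
Move 5: P1 pit1 -> P1=[3,0,3,0,0,7](8) P2=[7,0,0,5,1,5](2)
Move 6: P2 pit5 -> P1=[4,1,4,1,0,7](8) P2=[7,0,0,5,1,0](3)
Move 7: P2 pit3 -> P1=[5,2,4,1,0,7](8) P2=[7,0,0,0,2,1](4)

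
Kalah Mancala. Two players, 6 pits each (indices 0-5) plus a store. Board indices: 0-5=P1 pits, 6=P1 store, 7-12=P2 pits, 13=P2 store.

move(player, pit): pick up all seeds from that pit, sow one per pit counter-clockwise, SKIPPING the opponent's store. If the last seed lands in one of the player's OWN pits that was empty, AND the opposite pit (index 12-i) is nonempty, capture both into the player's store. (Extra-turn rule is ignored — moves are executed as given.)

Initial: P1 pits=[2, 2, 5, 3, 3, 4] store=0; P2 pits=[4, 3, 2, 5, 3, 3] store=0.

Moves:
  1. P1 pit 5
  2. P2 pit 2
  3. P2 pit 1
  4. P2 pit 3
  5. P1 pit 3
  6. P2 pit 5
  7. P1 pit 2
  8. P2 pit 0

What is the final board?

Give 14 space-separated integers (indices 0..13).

Answer: 5 4 0 2 6 2 3 0 2 3 1 7 1 3

Derivation:
Move 1: P1 pit5 -> P1=[2,2,5,3,3,0](1) P2=[5,4,3,5,3,3](0)
Move 2: P2 pit2 -> P1=[2,2,5,3,3,0](1) P2=[5,4,0,6,4,4](0)
Move 3: P2 pit1 -> P1=[2,2,5,3,3,0](1) P2=[5,0,1,7,5,5](0)
Move 4: P2 pit3 -> P1=[3,3,6,4,3,0](1) P2=[5,0,1,0,6,6](1)
Move 5: P1 pit3 -> P1=[3,3,6,0,4,1](2) P2=[6,0,1,0,6,6](1)
Move 6: P2 pit5 -> P1=[4,4,7,1,5,1](2) P2=[6,0,1,0,6,0](2)
Move 7: P1 pit2 -> P1=[4,4,0,2,6,2](3) P2=[7,1,2,0,6,0](2)
Move 8: P2 pit0 -> P1=[5,4,0,2,6,2](3) P2=[0,2,3,1,7,1](3)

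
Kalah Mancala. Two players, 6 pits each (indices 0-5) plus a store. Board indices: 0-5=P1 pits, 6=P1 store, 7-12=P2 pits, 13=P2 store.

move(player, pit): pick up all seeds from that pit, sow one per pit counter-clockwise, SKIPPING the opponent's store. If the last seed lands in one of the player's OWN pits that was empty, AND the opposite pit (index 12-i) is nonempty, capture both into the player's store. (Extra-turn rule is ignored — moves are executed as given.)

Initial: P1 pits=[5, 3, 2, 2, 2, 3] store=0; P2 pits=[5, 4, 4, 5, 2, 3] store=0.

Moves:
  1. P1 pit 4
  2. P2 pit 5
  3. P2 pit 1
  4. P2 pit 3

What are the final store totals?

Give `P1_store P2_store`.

Move 1: P1 pit4 -> P1=[5,3,2,2,0,4](1) P2=[5,4,4,5,2,3](0)
Move 2: P2 pit5 -> P1=[6,4,2,2,0,4](1) P2=[5,4,4,5,2,0](1)
Move 3: P2 pit1 -> P1=[0,4,2,2,0,4](1) P2=[5,0,5,6,3,0](8)
Move 4: P2 pit3 -> P1=[1,5,3,2,0,4](1) P2=[5,0,5,0,4,1](9)

Answer: 1 9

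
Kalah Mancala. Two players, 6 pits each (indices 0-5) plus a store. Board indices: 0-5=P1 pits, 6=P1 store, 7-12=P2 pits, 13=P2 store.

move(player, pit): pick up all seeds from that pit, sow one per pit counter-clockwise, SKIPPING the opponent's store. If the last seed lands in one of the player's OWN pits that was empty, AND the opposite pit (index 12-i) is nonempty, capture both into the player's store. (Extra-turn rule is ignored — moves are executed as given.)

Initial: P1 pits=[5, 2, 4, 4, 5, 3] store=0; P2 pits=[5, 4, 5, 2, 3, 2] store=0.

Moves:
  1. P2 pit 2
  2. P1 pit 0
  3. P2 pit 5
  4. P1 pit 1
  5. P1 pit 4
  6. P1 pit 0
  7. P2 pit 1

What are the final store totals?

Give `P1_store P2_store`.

Answer: 8 3

Derivation:
Move 1: P2 pit2 -> P1=[6,2,4,4,5,3](0) P2=[5,4,0,3,4,3](1)
Move 2: P1 pit0 -> P1=[0,3,5,5,6,4](1) P2=[5,4,0,3,4,3](1)
Move 3: P2 pit5 -> P1=[1,4,5,5,6,4](1) P2=[5,4,0,3,4,0](2)
Move 4: P1 pit1 -> P1=[1,0,6,6,7,5](1) P2=[5,4,0,3,4,0](2)
Move 5: P1 pit4 -> P1=[1,0,6,6,0,6](2) P2=[6,5,1,4,5,0](2)
Move 6: P1 pit0 -> P1=[0,0,6,6,0,6](8) P2=[6,5,1,4,0,0](2)
Move 7: P2 pit1 -> P1=[0,0,6,6,0,6](8) P2=[6,0,2,5,1,1](3)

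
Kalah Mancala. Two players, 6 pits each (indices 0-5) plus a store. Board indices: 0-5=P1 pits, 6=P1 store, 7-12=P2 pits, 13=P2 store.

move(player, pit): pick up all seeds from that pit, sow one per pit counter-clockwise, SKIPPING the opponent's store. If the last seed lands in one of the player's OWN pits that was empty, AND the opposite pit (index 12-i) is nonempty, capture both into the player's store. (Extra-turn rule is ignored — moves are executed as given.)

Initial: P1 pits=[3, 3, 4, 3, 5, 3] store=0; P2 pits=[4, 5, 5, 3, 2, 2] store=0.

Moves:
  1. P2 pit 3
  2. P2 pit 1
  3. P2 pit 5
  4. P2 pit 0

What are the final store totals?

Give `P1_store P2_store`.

Answer: 0 3

Derivation:
Move 1: P2 pit3 -> P1=[3,3,4,3,5,3](0) P2=[4,5,5,0,3,3](1)
Move 2: P2 pit1 -> P1=[3,3,4,3,5,3](0) P2=[4,0,6,1,4,4](2)
Move 3: P2 pit5 -> P1=[4,4,5,3,5,3](0) P2=[4,0,6,1,4,0](3)
Move 4: P2 pit0 -> P1=[4,4,5,3,5,3](0) P2=[0,1,7,2,5,0](3)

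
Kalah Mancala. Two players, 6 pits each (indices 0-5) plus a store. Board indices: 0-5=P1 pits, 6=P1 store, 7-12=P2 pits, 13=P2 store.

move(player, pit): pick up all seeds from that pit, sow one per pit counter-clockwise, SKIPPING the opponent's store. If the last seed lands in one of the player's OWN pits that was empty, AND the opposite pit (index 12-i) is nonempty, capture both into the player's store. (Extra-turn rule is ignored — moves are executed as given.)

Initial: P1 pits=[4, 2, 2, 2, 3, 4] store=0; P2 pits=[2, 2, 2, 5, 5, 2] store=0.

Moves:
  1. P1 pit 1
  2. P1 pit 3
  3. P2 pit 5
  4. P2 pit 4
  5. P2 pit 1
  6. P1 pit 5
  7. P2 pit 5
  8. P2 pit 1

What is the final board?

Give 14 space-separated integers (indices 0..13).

Answer: 6 1 4 0 4 0 2 3 0 5 7 0 0 3

Derivation:
Move 1: P1 pit1 -> P1=[4,0,3,3,3,4](0) P2=[2,2,2,5,5,2](0)
Move 2: P1 pit3 -> P1=[4,0,3,0,4,5](1) P2=[2,2,2,5,5,2](0)
Move 3: P2 pit5 -> P1=[5,0,3,0,4,5](1) P2=[2,2,2,5,5,0](1)
Move 4: P2 pit4 -> P1=[6,1,4,0,4,5](1) P2=[2,2,2,5,0,1](2)
Move 5: P2 pit1 -> P1=[6,1,4,0,4,5](1) P2=[2,0,3,6,0,1](2)
Move 6: P1 pit5 -> P1=[6,1,4,0,4,0](2) P2=[3,1,4,7,0,1](2)
Move 7: P2 pit5 -> P1=[6,1,4,0,4,0](2) P2=[3,1,4,7,0,0](3)
Move 8: P2 pit1 -> P1=[6,1,4,0,4,0](2) P2=[3,0,5,7,0,0](3)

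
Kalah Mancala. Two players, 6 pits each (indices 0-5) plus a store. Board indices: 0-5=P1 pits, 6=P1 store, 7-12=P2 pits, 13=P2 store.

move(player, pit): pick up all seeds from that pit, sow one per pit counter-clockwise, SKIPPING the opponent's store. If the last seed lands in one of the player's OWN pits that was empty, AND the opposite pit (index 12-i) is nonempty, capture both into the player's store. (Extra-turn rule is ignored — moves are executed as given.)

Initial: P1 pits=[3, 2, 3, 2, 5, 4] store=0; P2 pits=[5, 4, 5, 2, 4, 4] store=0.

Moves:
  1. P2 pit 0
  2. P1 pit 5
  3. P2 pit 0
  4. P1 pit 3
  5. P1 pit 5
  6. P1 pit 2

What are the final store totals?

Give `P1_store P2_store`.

Answer: 2 0

Derivation:
Move 1: P2 pit0 -> P1=[3,2,3,2,5,4](0) P2=[0,5,6,3,5,5](0)
Move 2: P1 pit5 -> P1=[3,2,3,2,5,0](1) P2=[1,6,7,3,5,5](0)
Move 3: P2 pit0 -> P1=[3,2,3,2,5,0](1) P2=[0,7,7,3,5,5](0)
Move 4: P1 pit3 -> P1=[3,2,3,0,6,1](1) P2=[0,7,7,3,5,5](0)
Move 5: P1 pit5 -> P1=[3,2,3,0,6,0](2) P2=[0,7,7,3,5,5](0)
Move 6: P1 pit2 -> P1=[3,2,0,1,7,1](2) P2=[0,7,7,3,5,5](0)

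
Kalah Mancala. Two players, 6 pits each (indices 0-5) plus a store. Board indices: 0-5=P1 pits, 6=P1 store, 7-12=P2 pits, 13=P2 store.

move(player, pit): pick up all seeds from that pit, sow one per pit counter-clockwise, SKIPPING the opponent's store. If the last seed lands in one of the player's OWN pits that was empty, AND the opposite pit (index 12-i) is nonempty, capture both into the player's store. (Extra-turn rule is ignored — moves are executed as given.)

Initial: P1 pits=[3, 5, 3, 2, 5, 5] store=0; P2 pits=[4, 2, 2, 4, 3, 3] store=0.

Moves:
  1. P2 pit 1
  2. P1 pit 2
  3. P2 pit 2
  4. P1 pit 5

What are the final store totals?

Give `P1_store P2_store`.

Move 1: P2 pit1 -> P1=[3,5,3,2,5,5](0) P2=[4,0,3,5,3,3](0)
Move 2: P1 pit2 -> P1=[3,5,0,3,6,6](0) P2=[4,0,3,5,3,3](0)
Move 3: P2 pit2 -> P1=[3,5,0,3,6,6](0) P2=[4,0,0,6,4,4](0)
Move 4: P1 pit5 -> P1=[3,5,0,3,6,0](1) P2=[5,1,1,7,5,4](0)

Answer: 1 0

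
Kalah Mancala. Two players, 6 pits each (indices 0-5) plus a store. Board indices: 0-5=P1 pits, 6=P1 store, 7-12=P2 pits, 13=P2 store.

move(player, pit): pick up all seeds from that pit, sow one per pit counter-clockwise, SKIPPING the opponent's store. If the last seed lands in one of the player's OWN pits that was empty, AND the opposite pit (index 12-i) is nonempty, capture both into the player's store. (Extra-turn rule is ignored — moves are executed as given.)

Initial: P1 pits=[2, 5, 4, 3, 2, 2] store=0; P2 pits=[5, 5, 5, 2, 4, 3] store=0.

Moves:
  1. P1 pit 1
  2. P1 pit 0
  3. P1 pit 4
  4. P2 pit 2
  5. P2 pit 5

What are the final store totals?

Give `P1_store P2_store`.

Move 1: P1 pit1 -> P1=[2,0,5,4,3,3](1) P2=[5,5,5,2,4,3](0)
Move 2: P1 pit0 -> P1=[0,1,6,4,3,3](1) P2=[5,5,5,2,4,3](0)
Move 3: P1 pit4 -> P1=[0,1,6,4,0,4](2) P2=[6,5,5,2,4,3](0)
Move 4: P2 pit2 -> P1=[1,1,6,4,0,4](2) P2=[6,5,0,3,5,4](1)
Move 5: P2 pit5 -> P1=[2,2,7,4,0,4](2) P2=[6,5,0,3,5,0](2)

Answer: 2 2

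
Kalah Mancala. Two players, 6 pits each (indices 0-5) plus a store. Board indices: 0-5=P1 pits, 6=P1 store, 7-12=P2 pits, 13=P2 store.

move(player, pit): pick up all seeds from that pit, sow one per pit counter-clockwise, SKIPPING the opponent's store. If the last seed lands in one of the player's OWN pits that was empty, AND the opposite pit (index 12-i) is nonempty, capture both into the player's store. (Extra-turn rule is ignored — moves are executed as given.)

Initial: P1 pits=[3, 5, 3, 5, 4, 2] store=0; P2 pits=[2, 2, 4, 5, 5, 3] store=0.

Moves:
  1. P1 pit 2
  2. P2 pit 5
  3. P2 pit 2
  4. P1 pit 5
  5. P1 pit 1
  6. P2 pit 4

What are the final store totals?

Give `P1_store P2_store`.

Answer: 2 3

Derivation:
Move 1: P1 pit2 -> P1=[3,5,0,6,5,3](0) P2=[2,2,4,5,5,3](0)
Move 2: P2 pit5 -> P1=[4,6,0,6,5,3](0) P2=[2,2,4,5,5,0](1)
Move 3: P2 pit2 -> P1=[4,6,0,6,5,3](0) P2=[2,2,0,6,6,1](2)
Move 4: P1 pit5 -> P1=[4,6,0,6,5,0](1) P2=[3,3,0,6,6,1](2)
Move 5: P1 pit1 -> P1=[4,0,1,7,6,1](2) P2=[4,3,0,6,6,1](2)
Move 6: P2 pit4 -> P1=[5,1,2,8,6,1](2) P2=[4,3,0,6,0,2](3)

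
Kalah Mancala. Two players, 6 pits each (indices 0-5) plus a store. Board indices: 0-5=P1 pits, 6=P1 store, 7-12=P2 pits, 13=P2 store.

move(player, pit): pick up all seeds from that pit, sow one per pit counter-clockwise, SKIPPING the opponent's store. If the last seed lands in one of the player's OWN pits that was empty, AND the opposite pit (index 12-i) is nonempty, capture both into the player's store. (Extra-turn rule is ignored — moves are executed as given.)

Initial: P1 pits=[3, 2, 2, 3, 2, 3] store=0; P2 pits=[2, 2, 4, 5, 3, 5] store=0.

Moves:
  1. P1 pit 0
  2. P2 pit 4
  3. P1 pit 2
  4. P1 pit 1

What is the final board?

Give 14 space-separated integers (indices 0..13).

Move 1: P1 pit0 -> P1=[0,3,3,4,2,3](0) P2=[2,2,4,5,3,5](0)
Move 2: P2 pit4 -> P1=[1,3,3,4,2,3](0) P2=[2,2,4,5,0,6](1)
Move 3: P1 pit2 -> P1=[1,3,0,5,3,4](0) P2=[2,2,4,5,0,6](1)
Move 4: P1 pit1 -> P1=[1,0,1,6,4,4](0) P2=[2,2,4,5,0,6](1)

Answer: 1 0 1 6 4 4 0 2 2 4 5 0 6 1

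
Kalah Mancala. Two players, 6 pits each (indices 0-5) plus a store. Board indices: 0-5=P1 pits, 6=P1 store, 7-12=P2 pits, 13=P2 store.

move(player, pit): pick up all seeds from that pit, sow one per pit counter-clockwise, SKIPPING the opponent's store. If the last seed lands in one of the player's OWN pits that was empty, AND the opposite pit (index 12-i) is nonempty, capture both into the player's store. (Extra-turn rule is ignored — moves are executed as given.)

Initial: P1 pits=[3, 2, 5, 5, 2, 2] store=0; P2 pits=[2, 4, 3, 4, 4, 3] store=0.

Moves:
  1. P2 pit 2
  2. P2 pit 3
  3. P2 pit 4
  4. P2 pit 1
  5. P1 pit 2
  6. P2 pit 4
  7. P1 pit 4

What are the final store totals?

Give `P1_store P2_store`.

Answer: 2 2

Derivation:
Move 1: P2 pit2 -> P1=[3,2,5,5,2,2](0) P2=[2,4,0,5,5,4](0)
Move 2: P2 pit3 -> P1=[4,3,5,5,2,2](0) P2=[2,4,0,0,6,5](1)
Move 3: P2 pit4 -> P1=[5,4,6,6,2,2](0) P2=[2,4,0,0,0,6](2)
Move 4: P2 pit1 -> P1=[5,4,6,6,2,2](0) P2=[2,0,1,1,1,7](2)
Move 5: P1 pit2 -> P1=[5,4,0,7,3,3](1) P2=[3,1,1,1,1,7](2)
Move 6: P2 pit4 -> P1=[5,4,0,7,3,3](1) P2=[3,1,1,1,0,8](2)
Move 7: P1 pit4 -> P1=[5,4,0,7,0,4](2) P2=[4,1,1,1,0,8](2)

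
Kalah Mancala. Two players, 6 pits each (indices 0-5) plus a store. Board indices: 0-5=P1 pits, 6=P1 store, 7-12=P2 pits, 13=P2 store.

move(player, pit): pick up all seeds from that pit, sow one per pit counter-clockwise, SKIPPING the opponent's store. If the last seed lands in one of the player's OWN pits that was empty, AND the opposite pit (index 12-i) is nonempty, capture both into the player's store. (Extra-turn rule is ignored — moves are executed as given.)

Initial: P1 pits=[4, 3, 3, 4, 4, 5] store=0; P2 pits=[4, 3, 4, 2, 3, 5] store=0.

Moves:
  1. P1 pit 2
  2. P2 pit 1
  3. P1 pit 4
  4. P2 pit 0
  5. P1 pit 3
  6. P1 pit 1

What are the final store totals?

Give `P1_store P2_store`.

Move 1: P1 pit2 -> P1=[4,3,0,5,5,6](0) P2=[4,3,4,2,3,5](0)
Move 2: P2 pit1 -> P1=[4,3,0,5,5,6](0) P2=[4,0,5,3,4,5](0)
Move 3: P1 pit4 -> P1=[4,3,0,5,0,7](1) P2=[5,1,6,3,4,5](0)
Move 4: P2 pit0 -> P1=[4,3,0,5,0,7](1) P2=[0,2,7,4,5,6](0)
Move 5: P1 pit3 -> P1=[4,3,0,0,1,8](2) P2=[1,3,7,4,5,6](0)
Move 6: P1 pit1 -> P1=[4,0,1,1,2,8](2) P2=[1,3,7,4,5,6](0)

Answer: 2 0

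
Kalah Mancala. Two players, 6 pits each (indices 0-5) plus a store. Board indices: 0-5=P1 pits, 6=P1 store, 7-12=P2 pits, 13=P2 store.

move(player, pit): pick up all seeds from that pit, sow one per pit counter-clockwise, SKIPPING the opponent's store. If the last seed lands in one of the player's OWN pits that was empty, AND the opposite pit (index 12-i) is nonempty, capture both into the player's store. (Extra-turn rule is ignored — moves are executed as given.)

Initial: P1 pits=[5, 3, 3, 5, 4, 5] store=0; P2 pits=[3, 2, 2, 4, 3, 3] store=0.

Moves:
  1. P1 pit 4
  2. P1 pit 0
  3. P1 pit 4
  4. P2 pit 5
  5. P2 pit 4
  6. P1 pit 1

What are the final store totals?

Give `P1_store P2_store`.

Move 1: P1 pit4 -> P1=[5,3,3,5,0,6](1) P2=[4,3,2,4,3,3](0)
Move 2: P1 pit0 -> P1=[0,4,4,6,1,7](1) P2=[4,3,2,4,3,3](0)
Move 3: P1 pit4 -> P1=[0,4,4,6,0,8](1) P2=[4,3,2,4,3,3](0)
Move 4: P2 pit5 -> P1=[1,5,4,6,0,8](1) P2=[4,3,2,4,3,0](1)
Move 5: P2 pit4 -> P1=[2,5,4,6,0,8](1) P2=[4,3,2,4,0,1](2)
Move 6: P1 pit1 -> P1=[2,0,5,7,1,9](2) P2=[4,3,2,4,0,1](2)

Answer: 2 2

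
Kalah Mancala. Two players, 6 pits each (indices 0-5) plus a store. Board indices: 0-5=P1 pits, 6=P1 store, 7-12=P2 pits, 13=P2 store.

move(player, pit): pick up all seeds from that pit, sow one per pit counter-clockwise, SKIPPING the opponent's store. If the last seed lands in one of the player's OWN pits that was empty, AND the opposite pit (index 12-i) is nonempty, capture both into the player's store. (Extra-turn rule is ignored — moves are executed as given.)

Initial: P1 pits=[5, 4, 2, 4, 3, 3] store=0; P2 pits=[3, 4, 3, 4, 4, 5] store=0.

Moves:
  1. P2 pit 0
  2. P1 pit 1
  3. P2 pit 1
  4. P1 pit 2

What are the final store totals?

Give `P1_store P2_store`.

Move 1: P2 pit0 -> P1=[5,4,2,4,3,3](0) P2=[0,5,4,5,4,5](0)
Move 2: P1 pit1 -> P1=[5,0,3,5,4,4](0) P2=[0,5,4,5,4,5](0)
Move 3: P2 pit1 -> P1=[5,0,3,5,4,4](0) P2=[0,0,5,6,5,6](1)
Move 4: P1 pit2 -> P1=[5,0,0,6,5,5](0) P2=[0,0,5,6,5,6](1)

Answer: 0 1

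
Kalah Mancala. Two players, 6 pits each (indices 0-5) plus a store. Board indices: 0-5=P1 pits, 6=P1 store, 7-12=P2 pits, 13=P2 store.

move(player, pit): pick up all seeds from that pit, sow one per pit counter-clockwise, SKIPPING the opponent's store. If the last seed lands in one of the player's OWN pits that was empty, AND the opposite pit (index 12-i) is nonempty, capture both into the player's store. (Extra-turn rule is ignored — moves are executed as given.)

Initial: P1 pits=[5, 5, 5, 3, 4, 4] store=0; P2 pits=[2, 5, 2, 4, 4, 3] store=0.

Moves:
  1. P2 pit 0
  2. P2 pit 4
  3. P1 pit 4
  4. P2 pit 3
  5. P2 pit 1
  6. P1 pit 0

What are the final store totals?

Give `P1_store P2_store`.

Move 1: P2 pit0 -> P1=[5,5,5,3,4,4](0) P2=[0,6,3,4,4,3](0)
Move 2: P2 pit4 -> P1=[6,6,5,3,4,4](0) P2=[0,6,3,4,0,4](1)
Move 3: P1 pit4 -> P1=[6,6,5,3,0,5](1) P2=[1,7,3,4,0,4](1)
Move 4: P2 pit3 -> P1=[7,6,5,3,0,5](1) P2=[1,7,3,0,1,5](2)
Move 5: P2 pit1 -> P1=[8,7,5,3,0,5](1) P2=[1,0,4,1,2,6](3)
Move 6: P1 pit0 -> P1=[0,8,6,4,1,6](2) P2=[2,1,4,1,2,6](3)

Answer: 2 3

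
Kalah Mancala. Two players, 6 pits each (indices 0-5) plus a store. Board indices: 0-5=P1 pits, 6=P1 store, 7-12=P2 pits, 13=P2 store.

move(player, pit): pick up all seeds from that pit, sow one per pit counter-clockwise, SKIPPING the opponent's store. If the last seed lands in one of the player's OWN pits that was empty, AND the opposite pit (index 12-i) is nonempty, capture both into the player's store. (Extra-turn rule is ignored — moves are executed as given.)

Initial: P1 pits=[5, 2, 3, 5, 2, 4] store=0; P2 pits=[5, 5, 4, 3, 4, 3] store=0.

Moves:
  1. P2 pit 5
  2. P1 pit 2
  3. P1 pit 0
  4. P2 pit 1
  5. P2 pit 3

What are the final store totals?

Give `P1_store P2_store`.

Move 1: P2 pit5 -> P1=[6,3,3,5,2,4](0) P2=[5,5,4,3,4,0](1)
Move 2: P1 pit2 -> P1=[6,3,0,6,3,5](0) P2=[5,5,4,3,4,0](1)
Move 3: P1 pit0 -> P1=[0,4,1,7,4,6](1) P2=[5,5,4,3,4,0](1)
Move 4: P2 pit1 -> P1=[0,4,1,7,4,6](1) P2=[5,0,5,4,5,1](2)
Move 5: P2 pit3 -> P1=[1,4,1,7,4,6](1) P2=[5,0,5,0,6,2](3)

Answer: 1 3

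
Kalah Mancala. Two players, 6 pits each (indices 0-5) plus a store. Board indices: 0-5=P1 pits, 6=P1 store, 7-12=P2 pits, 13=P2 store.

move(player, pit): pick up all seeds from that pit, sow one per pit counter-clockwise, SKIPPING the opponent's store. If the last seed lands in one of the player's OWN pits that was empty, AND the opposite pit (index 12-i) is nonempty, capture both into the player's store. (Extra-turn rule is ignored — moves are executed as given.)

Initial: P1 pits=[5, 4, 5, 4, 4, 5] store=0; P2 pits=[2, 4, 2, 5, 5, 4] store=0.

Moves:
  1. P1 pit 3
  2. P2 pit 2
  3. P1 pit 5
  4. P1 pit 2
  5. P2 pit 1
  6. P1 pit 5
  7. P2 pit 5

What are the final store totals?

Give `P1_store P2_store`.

Answer: 4 2

Derivation:
Move 1: P1 pit3 -> P1=[5,4,5,0,5,6](1) P2=[3,4,2,5,5,4](0)
Move 2: P2 pit2 -> P1=[5,4,5,0,5,6](1) P2=[3,4,0,6,6,4](0)
Move 3: P1 pit5 -> P1=[5,4,5,0,5,0](2) P2=[4,5,1,7,7,4](0)
Move 4: P1 pit2 -> P1=[5,4,0,1,6,1](3) P2=[5,5,1,7,7,4](0)
Move 5: P2 pit1 -> P1=[5,4,0,1,6,1](3) P2=[5,0,2,8,8,5](1)
Move 6: P1 pit5 -> P1=[5,4,0,1,6,0](4) P2=[5,0,2,8,8,5](1)
Move 7: P2 pit5 -> P1=[6,5,1,2,6,0](4) P2=[5,0,2,8,8,0](2)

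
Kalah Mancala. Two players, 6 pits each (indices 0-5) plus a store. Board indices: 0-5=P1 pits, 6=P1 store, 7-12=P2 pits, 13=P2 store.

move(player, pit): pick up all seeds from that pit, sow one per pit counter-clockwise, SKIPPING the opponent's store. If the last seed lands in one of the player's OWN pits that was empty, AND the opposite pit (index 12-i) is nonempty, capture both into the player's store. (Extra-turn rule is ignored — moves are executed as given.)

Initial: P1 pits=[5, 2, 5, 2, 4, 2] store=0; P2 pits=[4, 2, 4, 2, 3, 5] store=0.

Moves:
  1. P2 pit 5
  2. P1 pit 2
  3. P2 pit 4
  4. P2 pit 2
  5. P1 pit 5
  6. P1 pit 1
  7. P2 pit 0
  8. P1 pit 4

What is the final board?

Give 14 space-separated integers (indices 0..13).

Move 1: P2 pit5 -> P1=[6,3,6,3,4,2](0) P2=[4,2,4,2,3,0](1)
Move 2: P1 pit2 -> P1=[6,3,0,4,5,3](1) P2=[5,3,4,2,3,0](1)
Move 3: P2 pit4 -> P1=[7,3,0,4,5,3](1) P2=[5,3,4,2,0,1](2)
Move 4: P2 pit2 -> P1=[7,3,0,4,5,3](1) P2=[5,3,0,3,1,2](3)
Move 5: P1 pit5 -> P1=[7,3,0,4,5,0](2) P2=[6,4,0,3,1,2](3)
Move 6: P1 pit1 -> P1=[7,0,1,5,6,0](2) P2=[6,4,0,3,1,2](3)
Move 7: P2 pit0 -> P1=[7,0,1,5,6,0](2) P2=[0,5,1,4,2,3](4)
Move 8: P1 pit4 -> P1=[7,0,1,5,0,1](3) P2=[1,6,2,5,2,3](4)

Answer: 7 0 1 5 0 1 3 1 6 2 5 2 3 4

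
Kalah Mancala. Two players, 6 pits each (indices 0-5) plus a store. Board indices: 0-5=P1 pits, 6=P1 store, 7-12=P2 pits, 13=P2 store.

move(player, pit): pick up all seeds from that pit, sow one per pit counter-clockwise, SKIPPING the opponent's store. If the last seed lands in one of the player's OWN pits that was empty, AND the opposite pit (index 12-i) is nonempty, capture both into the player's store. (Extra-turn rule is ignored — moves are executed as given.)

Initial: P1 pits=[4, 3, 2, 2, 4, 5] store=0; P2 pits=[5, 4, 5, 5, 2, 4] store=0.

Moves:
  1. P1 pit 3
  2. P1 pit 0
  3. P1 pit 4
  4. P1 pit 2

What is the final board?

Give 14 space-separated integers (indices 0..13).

Move 1: P1 pit3 -> P1=[4,3,2,0,5,6](0) P2=[5,4,5,5,2,4](0)
Move 2: P1 pit0 -> P1=[0,4,3,1,6,6](0) P2=[5,4,5,5,2,4](0)
Move 3: P1 pit4 -> P1=[0,4,3,1,0,7](1) P2=[6,5,6,6,2,4](0)
Move 4: P1 pit2 -> P1=[0,4,0,2,1,8](1) P2=[6,5,6,6,2,4](0)

Answer: 0 4 0 2 1 8 1 6 5 6 6 2 4 0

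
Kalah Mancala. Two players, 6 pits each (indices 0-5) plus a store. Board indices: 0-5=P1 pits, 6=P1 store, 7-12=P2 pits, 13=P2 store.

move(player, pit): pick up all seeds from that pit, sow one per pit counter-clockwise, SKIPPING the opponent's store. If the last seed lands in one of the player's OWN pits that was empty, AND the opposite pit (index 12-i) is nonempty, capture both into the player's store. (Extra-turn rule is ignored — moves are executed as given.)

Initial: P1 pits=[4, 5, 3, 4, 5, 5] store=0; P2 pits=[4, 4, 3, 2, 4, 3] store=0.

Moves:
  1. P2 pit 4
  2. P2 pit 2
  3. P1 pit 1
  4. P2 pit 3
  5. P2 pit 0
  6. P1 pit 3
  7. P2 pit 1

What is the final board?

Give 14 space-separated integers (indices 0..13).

Move 1: P2 pit4 -> P1=[5,6,3,4,5,5](0) P2=[4,4,3,2,0,4](1)
Move 2: P2 pit2 -> P1=[5,6,3,4,5,5](0) P2=[4,4,0,3,1,5](1)
Move 3: P1 pit1 -> P1=[5,0,4,5,6,6](1) P2=[5,4,0,3,1,5](1)
Move 4: P2 pit3 -> P1=[5,0,4,5,6,6](1) P2=[5,4,0,0,2,6](2)
Move 5: P2 pit0 -> P1=[5,0,4,5,6,6](1) P2=[0,5,1,1,3,7](2)
Move 6: P1 pit3 -> P1=[5,0,4,0,7,7](2) P2=[1,6,1,1,3,7](2)
Move 7: P2 pit1 -> P1=[6,0,4,0,7,7](2) P2=[1,0,2,2,4,8](3)

Answer: 6 0 4 0 7 7 2 1 0 2 2 4 8 3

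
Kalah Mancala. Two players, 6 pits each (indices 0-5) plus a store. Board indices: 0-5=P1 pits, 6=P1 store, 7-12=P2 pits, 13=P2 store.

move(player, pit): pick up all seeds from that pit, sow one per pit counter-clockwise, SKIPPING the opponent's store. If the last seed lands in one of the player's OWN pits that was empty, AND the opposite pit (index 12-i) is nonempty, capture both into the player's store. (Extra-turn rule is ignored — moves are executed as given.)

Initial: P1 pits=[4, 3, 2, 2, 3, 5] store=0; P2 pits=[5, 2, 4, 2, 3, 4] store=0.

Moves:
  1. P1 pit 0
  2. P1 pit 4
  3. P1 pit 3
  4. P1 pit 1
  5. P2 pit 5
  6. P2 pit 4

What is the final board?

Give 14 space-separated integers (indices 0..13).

Answer: 2 1 5 1 2 8 2 6 3 4 2 0 1 2

Derivation:
Move 1: P1 pit0 -> P1=[0,4,3,3,4,5](0) P2=[5,2,4,2,3,4](0)
Move 2: P1 pit4 -> P1=[0,4,3,3,0,6](1) P2=[6,3,4,2,3,4](0)
Move 3: P1 pit3 -> P1=[0,4,3,0,1,7](2) P2=[6,3,4,2,3,4](0)
Move 4: P1 pit1 -> P1=[0,0,4,1,2,8](2) P2=[6,3,4,2,3,4](0)
Move 5: P2 pit5 -> P1=[1,1,5,1,2,8](2) P2=[6,3,4,2,3,0](1)
Move 6: P2 pit4 -> P1=[2,1,5,1,2,8](2) P2=[6,3,4,2,0,1](2)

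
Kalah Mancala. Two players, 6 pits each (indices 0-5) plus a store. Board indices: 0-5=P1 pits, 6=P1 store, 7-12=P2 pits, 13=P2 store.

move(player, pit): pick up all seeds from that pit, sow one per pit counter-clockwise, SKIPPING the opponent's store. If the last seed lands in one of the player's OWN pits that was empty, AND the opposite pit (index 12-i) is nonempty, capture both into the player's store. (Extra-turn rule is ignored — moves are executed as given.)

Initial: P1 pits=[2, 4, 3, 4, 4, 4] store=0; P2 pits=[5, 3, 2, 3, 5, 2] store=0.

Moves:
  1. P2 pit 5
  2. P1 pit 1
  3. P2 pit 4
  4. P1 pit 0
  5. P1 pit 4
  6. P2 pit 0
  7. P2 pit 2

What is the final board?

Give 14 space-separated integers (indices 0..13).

Answer: 0 2 6 6 0 6 1 0 5 0 6 2 3 4

Derivation:
Move 1: P2 pit5 -> P1=[3,4,3,4,4,4](0) P2=[5,3,2,3,5,0](1)
Move 2: P1 pit1 -> P1=[3,0,4,5,5,5](0) P2=[5,3,2,3,5,0](1)
Move 3: P2 pit4 -> P1=[4,1,5,5,5,5](0) P2=[5,3,2,3,0,1](2)
Move 4: P1 pit0 -> P1=[0,2,6,6,6,5](0) P2=[5,3,2,3,0,1](2)
Move 5: P1 pit4 -> P1=[0,2,6,6,0,6](1) P2=[6,4,3,4,0,1](2)
Move 6: P2 pit0 -> P1=[0,2,6,6,0,6](1) P2=[0,5,4,5,1,2](3)
Move 7: P2 pit2 -> P1=[0,2,6,6,0,6](1) P2=[0,5,0,6,2,3](4)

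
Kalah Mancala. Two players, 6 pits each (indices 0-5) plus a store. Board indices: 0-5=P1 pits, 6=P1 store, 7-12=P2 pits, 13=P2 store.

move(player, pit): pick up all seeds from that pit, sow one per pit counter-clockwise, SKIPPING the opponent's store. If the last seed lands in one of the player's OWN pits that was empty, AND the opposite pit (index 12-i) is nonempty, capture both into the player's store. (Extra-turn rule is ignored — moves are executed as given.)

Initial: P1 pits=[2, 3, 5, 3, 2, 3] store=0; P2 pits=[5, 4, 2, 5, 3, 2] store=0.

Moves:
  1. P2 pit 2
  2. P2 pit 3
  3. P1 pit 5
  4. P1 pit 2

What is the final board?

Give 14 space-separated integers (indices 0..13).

Move 1: P2 pit2 -> P1=[2,3,5,3,2,3](0) P2=[5,4,0,6,4,2](0)
Move 2: P2 pit3 -> P1=[3,4,6,3,2,3](0) P2=[5,4,0,0,5,3](1)
Move 3: P1 pit5 -> P1=[3,4,6,3,2,0](1) P2=[6,5,0,0,5,3](1)
Move 4: P1 pit2 -> P1=[3,4,0,4,3,1](2) P2=[7,6,0,0,5,3](1)

Answer: 3 4 0 4 3 1 2 7 6 0 0 5 3 1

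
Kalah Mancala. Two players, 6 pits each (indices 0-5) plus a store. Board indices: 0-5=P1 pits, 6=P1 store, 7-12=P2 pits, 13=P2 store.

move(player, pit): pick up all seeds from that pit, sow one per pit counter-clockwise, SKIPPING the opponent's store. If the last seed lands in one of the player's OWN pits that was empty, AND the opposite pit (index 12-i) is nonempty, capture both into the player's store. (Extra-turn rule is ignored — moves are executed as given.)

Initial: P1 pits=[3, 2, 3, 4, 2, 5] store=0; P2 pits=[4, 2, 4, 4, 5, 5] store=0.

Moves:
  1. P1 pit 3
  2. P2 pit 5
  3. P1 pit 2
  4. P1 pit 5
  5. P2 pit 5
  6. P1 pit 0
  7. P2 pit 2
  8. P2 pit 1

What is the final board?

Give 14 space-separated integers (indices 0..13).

Move 1: P1 pit3 -> P1=[3,2,3,0,3,6](1) P2=[5,2,4,4,5,5](0)
Move 2: P2 pit5 -> P1=[4,3,4,1,3,6](1) P2=[5,2,4,4,5,0](1)
Move 3: P1 pit2 -> P1=[4,3,0,2,4,7](2) P2=[5,2,4,4,5,0](1)
Move 4: P1 pit5 -> P1=[4,3,0,2,4,0](3) P2=[6,3,5,5,6,1](1)
Move 5: P2 pit5 -> P1=[4,3,0,2,4,0](3) P2=[6,3,5,5,6,0](2)
Move 6: P1 pit0 -> P1=[0,4,1,3,5,0](3) P2=[6,3,5,5,6,0](2)
Move 7: P2 pit2 -> P1=[1,4,1,3,5,0](3) P2=[6,3,0,6,7,1](3)
Move 8: P2 pit1 -> P1=[1,4,1,3,5,0](3) P2=[6,0,1,7,8,1](3)

Answer: 1 4 1 3 5 0 3 6 0 1 7 8 1 3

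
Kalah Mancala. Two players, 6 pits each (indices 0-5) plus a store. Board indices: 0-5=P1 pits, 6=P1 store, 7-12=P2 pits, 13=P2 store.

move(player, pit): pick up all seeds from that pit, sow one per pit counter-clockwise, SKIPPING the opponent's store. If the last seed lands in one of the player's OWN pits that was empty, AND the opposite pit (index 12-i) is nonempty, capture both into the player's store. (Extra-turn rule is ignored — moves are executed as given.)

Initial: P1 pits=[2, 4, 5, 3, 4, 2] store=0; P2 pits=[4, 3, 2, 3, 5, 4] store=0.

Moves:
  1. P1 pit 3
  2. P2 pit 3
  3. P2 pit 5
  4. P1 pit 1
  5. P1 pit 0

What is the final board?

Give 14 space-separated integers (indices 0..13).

Answer: 0 1 8 3 6 4 2 4 3 2 0 6 0 2

Derivation:
Move 1: P1 pit3 -> P1=[2,4,5,0,5,3](1) P2=[4,3,2,3,5,4](0)
Move 2: P2 pit3 -> P1=[2,4,5,0,5,3](1) P2=[4,3,2,0,6,5](1)
Move 3: P2 pit5 -> P1=[3,5,6,1,5,3](1) P2=[4,3,2,0,6,0](2)
Move 4: P1 pit1 -> P1=[3,0,7,2,6,4](2) P2=[4,3,2,0,6,0](2)
Move 5: P1 pit0 -> P1=[0,1,8,3,6,4](2) P2=[4,3,2,0,6,0](2)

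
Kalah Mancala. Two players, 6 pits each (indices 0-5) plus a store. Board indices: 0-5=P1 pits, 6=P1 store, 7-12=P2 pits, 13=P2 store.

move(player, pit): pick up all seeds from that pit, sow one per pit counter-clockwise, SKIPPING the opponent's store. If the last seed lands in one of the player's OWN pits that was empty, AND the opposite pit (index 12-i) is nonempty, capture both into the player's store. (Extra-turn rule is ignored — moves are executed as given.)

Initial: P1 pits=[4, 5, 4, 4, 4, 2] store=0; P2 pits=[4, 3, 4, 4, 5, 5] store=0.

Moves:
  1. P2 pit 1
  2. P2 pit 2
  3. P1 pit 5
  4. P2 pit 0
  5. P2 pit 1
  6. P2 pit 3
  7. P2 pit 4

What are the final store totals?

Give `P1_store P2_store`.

Answer: 1 5

Derivation:
Move 1: P2 pit1 -> P1=[4,5,4,4,4,2](0) P2=[4,0,5,5,6,5](0)
Move 2: P2 pit2 -> P1=[5,5,4,4,4,2](0) P2=[4,0,0,6,7,6](1)
Move 3: P1 pit5 -> P1=[5,5,4,4,4,0](1) P2=[5,0,0,6,7,6](1)
Move 4: P2 pit0 -> P1=[5,5,4,4,4,0](1) P2=[0,1,1,7,8,7](1)
Move 5: P2 pit1 -> P1=[5,5,4,4,4,0](1) P2=[0,0,2,7,8,7](1)
Move 6: P2 pit3 -> P1=[6,6,5,5,4,0](1) P2=[0,0,2,0,9,8](2)
Move 7: P2 pit4 -> P1=[7,7,6,6,5,0](1) P2=[0,0,2,0,0,9](5)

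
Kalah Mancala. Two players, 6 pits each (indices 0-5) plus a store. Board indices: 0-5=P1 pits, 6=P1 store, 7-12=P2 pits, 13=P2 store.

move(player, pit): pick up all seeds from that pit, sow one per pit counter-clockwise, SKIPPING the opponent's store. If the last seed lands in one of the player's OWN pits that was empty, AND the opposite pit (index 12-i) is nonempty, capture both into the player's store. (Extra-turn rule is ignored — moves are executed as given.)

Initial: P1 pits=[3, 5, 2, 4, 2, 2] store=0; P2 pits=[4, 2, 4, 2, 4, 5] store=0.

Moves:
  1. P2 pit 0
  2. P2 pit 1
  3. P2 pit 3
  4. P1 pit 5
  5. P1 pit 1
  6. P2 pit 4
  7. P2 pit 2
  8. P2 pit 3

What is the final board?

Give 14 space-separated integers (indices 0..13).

Answer: 6 2 4 6 4 1 2 1 0 0 0 2 8 3

Derivation:
Move 1: P2 pit0 -> P1=[3,5,2,4,2,2](0) P2=[0,3,5,3,5,5](0)
Move 2: P2 pit1 -> P1=[3,5,2,4,2,2](0) P2=[0,0,6,4,6,5](0)
Move 3: P2 pit3 -> P1=[4,5,2,4,2,2](0) P2=[0,0,6,0,7,6](1)
Move 4: P1 pit5 -> P1=[4,5,2,4,2,0](1) P2=[1,0,6,0,7,6](1)
Move 5: P1 pit1 -> P1=[4,0,3,5,3,1](2) P2=[1,0,6,0,7,6](1)
Move 6: P2 pit4 -> P1=[5,1,4,6,4,1](2) P2=[1,0,6,0,0,7](2)
Move 7: P2 pit2 -> P1=[6,2,4,6,4,1](2) P2=[1,0,0,1,1,8](3)
Move 8: P2 pit3 -> P1=[6,2,4,6,4,1](2) P2=[1,0,0,0,2,8](3)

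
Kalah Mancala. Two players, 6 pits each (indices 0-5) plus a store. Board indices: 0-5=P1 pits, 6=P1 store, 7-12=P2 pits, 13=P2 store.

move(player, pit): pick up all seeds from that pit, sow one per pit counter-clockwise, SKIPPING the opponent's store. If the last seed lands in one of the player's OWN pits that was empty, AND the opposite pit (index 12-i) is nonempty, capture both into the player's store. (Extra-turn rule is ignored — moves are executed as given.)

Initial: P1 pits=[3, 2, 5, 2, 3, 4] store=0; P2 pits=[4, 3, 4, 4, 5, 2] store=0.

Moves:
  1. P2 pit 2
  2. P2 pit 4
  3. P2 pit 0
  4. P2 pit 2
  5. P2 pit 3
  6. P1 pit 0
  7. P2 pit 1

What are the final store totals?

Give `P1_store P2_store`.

Answer: 0 7

Derivation:
Move 1: P2 pit2 -> P1=[3,2,5,2,3,4](0) P2=[4,3,0,5,6,3](1)
Move 2: P2 pit4 -> P1=[4,3,6,3,3,4](0) P2=[4,3,0,5,0,4](2)
Move 3: P2 pit0 -> P1=[4,0,6,3,3,4](0) P2=[0,4,1,6,0,4](6)
Move 4: P2 pit2 -> P1=[4,0,6,3,3,4](0) P2=[0,4,0,7,0,4](6)
Move 5: P2 pit3 -> P1=[5,1,7,4,3,4](0) P2=[0,4,0,0,1,5](7)
Move 6: P1 pit0 -> P1=[0,2,8,5,4,5](0) P2=[0,4,0,0,1,5](7)
Move 7: P2 pit1 -> P1=[0,2,8,5,4,5](0) P2=[0,0,1,1,2,6](7)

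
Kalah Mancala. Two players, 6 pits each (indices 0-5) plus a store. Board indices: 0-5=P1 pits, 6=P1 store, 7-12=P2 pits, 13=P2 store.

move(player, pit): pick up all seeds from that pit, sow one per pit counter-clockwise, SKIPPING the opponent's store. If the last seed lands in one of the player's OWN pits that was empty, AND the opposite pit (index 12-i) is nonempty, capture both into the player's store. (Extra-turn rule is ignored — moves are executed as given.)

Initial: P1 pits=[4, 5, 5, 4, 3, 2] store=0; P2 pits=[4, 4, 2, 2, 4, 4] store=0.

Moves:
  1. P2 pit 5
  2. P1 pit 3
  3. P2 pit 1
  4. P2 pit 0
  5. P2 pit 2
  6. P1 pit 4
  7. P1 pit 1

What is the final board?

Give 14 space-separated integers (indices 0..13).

Answer: 0 0 7 1 1 5 3 2 2 0 5 7 2 8

Derivation:
Move 1: P2 pit5 -> P1=[5,6,6,4,3,2](0) P2=[4,4,2,2,4,0](1)
Move 2: P1 pit3 -> P1=[5,6,6,0,4,3](1) P2=[5,4,2,2,4,0](1)
Move 3: P2 pit1 -> P1=[0,6,6,0,4,3](1) P2=[5,0,3,3,5,0](7)
Move 4: P2 pit0 -> P1=[0,6,6,0,4,3](1) P2=[0,1,4,4,6,1](7)
Move 5: P2 pit2 -> P1=[0,6,6,0,4,3](1) P2=[0,1,0,5,7,2](8)
Move 6: P1 pit4 -> P1=[0,6,6,0,0,4](2) P2=[1,2,0,5,7,2](8)
Move 7: P1 pit1 -> P1=[0,0,7,1,1,5](3) P2=[2,2,0,5,7,2](8)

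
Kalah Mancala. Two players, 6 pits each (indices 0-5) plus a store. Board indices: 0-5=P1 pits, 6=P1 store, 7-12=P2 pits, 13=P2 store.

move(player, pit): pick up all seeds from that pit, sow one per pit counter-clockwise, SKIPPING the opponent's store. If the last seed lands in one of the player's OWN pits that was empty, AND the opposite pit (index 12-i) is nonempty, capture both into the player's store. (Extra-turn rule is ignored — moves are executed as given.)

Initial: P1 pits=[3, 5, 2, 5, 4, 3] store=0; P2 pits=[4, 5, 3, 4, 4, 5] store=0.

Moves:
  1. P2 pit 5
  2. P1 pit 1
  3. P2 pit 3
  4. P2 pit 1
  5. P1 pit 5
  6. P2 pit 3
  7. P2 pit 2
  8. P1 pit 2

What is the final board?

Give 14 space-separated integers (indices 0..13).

Move 1: P2 pit5 -> P1=[4,6,3,6,4,3](0) P2=[4,5,3,4,4,0](1)
Move 2: P1 pit1 -> P1=[4,0,4,7,5,4](1) P2=[5,5,3,4,4,0](1)
Move 3: P2 pit3 -> P1=[5,0,4,7,5,4](1) P2=[5,5,3,0,5,1](2)
Move 4: P2 pit1 -> P1=[5,0,4,7,5,4](1) P2=[5,0,4,1,6,2](3)
Move 5: P1 pit5 -> P1=[5,0,4,7,5,0](2) P2=[6,1,5,1,6,2](3)
Move 6: P2 pit3 -> P1=[5,0,4,7,5,0](2) P2=[6,1,5,0,7,2](3)
Move 7: P2 pit2 -> P1=[6,0,4,7,5,0](2) P2=[6,1,0,1,8,3](4)
Move 8: P1 pit2 -> P1=[6,0,0,8,6,1](3) P2=[6,1,0,1,8,3](4)

Answer: 6 0 0 8 6 1 3 6 1 0 1 8 3 4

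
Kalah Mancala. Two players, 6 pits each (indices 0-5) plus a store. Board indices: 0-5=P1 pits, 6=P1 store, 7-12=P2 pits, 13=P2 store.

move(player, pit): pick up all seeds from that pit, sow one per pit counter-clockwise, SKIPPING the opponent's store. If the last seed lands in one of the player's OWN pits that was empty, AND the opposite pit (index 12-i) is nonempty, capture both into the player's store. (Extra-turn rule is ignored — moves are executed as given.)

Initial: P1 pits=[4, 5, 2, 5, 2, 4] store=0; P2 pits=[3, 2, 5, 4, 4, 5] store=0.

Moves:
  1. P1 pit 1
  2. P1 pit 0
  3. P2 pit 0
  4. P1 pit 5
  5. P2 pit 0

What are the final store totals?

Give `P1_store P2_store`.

Move 1: P1 pit1 -> P1=[4,0,3,6,3,5](1) P2=[3,2,5,4,4,5](0)
Move 2: P1 pit0 -> P1=[0,1,4,7,4,5](1) P2=[3,2,5,4,4,5](0)
Move 3: P2 pit0 -> P1=[0,1,4,7,4,5](1) P2=[0,3,6,5,4,5](0)
Move 4: P1 pit5 -> P1=[0,1,4,7,4,0](2) P2=[1,4,7,6,4,5](0)
Move 5: P2 pit0 -> P1=[0,1,4,7,4,0](2) P2=[0,5,7,6,4,5](0)

Answer: 2 0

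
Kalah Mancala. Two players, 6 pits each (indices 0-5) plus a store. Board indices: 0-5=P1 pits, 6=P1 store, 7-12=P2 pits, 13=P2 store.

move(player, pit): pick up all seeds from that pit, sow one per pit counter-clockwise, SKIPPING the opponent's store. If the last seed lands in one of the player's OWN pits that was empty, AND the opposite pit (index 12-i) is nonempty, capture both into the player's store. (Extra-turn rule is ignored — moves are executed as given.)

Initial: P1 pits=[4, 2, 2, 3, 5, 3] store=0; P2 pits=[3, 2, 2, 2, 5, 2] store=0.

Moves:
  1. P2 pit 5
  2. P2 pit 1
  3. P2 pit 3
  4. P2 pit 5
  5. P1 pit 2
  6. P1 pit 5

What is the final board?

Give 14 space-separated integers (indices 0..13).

Answer: 5 2 0 4 6 0 1 4 1 3 0 6 0 3

Derivation:
Move 1: P2 pit5 -> P1=[5,2,2,3,5,3](0) P2=[3,2,2,2,5,0](1)
Move 2: P2 pit1 -> P1=[5,2,2,3,5,3](0) P2=[3,0,3,3,5,0](1)
Move 3: P2 pit3 -> P1=[5,2,2,3,5,3](0) P2=[3,0,3,0,6,1](2)
Move 4: P2 pit5 -> P1=[5,2,2,3,5,3](0) P2=[3,0,3,0,6,0](3)
Move 5: P1 pit2 -> P1=[5,2,0,4,6,3](0) P2=[3,0,3,0,6,0](3)
Move 6: P1 pit5 -> P1=[5,2,0,4,6,0](1) P2=[4,1,3,0,6,0](3)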